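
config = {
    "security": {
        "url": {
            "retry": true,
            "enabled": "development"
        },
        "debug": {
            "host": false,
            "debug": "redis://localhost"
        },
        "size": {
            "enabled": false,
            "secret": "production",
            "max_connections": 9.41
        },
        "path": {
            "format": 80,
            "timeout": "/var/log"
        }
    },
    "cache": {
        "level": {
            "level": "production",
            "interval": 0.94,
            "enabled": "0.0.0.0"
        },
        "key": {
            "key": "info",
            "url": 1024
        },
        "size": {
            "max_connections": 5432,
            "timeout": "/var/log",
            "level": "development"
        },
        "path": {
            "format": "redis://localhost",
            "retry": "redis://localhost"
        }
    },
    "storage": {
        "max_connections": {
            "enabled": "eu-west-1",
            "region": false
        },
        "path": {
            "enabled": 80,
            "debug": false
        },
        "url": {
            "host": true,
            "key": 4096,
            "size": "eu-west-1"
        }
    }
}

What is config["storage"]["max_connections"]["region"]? False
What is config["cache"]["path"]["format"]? "redis://localhost"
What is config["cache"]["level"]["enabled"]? "0.0.0.0"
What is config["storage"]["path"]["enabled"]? 80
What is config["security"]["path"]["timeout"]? "/var/log"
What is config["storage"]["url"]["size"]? "eu-west-1"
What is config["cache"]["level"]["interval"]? 0.94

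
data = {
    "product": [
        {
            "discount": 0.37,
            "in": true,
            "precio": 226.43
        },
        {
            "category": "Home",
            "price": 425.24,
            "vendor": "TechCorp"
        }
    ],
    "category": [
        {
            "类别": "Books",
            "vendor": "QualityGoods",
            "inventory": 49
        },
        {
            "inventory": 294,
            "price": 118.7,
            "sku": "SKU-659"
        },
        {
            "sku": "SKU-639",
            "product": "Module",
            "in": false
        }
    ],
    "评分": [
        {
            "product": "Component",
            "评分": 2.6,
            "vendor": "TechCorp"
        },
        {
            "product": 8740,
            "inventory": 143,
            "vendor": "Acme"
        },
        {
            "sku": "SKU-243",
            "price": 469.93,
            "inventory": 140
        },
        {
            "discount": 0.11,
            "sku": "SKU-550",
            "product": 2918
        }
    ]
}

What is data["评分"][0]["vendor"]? "TechCorp"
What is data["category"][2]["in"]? False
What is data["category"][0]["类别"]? "Books"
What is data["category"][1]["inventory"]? 294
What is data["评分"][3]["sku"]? "SKU-550"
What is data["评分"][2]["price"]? 469.93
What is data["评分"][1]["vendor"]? "Acme"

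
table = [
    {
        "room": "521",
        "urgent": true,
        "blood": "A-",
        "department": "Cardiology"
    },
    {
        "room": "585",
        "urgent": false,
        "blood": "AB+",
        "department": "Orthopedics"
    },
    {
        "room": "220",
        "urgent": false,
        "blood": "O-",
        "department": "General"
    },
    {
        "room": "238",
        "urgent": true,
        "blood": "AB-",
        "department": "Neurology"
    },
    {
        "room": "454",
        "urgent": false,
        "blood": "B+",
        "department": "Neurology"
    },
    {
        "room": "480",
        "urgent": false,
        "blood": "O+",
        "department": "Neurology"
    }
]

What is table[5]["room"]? "480"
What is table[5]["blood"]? "O+"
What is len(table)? 6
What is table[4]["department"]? "Neurology"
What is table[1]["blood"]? "AB+"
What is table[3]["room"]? "238"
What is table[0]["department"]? "Cardiology"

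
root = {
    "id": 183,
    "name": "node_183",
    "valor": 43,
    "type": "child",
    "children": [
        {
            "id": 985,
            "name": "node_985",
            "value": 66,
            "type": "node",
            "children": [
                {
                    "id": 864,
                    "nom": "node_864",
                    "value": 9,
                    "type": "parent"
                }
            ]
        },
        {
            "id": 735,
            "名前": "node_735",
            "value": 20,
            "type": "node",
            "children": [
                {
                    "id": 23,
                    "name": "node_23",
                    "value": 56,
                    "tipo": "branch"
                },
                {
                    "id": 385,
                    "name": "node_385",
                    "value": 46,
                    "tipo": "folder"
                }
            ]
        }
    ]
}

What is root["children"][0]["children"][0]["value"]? 9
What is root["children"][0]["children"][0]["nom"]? "node_864"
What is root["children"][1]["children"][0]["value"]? 56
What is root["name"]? "node_183"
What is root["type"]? "child"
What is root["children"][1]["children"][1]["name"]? "node_385"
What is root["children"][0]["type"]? "node"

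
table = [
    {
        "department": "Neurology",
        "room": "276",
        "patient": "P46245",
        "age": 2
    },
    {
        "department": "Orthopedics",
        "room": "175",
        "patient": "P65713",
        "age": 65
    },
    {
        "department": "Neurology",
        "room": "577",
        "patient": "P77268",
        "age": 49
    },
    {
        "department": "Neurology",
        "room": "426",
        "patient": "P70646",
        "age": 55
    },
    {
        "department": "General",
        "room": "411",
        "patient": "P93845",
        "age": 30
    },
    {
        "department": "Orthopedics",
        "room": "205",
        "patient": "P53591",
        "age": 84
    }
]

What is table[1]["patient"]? "P65713"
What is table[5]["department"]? "Orthopedics"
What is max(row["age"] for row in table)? 84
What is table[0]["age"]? 2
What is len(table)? 6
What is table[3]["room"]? "426"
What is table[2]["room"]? "577"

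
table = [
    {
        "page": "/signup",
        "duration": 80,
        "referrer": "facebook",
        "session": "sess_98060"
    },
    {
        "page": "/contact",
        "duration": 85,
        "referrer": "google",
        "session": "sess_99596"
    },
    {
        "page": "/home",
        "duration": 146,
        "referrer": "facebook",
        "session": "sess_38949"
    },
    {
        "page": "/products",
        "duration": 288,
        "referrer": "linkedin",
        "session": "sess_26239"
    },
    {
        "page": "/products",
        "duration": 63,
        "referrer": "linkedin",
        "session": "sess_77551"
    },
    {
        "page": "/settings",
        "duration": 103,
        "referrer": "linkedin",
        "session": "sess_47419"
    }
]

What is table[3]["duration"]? 288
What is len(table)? 6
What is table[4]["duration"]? 63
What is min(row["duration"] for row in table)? 63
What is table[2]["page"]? "/home"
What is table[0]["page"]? "/signup"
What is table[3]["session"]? "sess_26239"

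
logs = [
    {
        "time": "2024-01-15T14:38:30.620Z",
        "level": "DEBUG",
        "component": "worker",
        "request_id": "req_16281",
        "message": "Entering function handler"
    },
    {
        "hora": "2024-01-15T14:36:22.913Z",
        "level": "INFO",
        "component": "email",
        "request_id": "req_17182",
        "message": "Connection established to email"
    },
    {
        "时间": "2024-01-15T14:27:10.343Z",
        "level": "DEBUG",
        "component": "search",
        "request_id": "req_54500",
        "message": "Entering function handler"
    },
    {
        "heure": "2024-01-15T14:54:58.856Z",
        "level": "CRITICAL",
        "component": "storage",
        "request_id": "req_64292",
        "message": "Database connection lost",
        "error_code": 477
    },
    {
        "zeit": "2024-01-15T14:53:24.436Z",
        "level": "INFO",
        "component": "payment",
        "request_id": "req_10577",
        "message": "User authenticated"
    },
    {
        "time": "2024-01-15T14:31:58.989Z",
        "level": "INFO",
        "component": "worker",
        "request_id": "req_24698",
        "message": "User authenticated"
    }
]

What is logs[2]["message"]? "Entering function handler"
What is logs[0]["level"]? "DEBUG"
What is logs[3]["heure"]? "2024-01-15T14:54:58.856Z"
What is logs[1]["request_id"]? "req_17182"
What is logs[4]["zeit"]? "2024-01-15T14:53:24.436Z"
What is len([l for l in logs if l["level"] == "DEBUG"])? 2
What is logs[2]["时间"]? "2024-01-15T14:27:10.343Z"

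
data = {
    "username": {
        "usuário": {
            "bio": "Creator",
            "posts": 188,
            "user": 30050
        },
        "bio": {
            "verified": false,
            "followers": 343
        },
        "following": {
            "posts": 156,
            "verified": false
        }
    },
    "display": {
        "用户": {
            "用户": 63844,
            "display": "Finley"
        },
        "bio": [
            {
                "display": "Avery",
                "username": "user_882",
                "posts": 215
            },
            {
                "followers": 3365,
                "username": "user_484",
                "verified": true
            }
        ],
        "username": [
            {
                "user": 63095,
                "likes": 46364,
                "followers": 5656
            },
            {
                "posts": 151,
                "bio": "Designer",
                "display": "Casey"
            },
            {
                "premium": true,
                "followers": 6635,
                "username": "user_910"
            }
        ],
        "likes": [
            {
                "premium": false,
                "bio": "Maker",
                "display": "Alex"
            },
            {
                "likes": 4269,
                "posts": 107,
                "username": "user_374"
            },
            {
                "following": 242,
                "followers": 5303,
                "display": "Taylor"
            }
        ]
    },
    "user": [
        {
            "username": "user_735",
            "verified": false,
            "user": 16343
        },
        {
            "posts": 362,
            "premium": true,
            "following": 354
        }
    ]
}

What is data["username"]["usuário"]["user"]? 30050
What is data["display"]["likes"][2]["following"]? 242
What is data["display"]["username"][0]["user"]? 63095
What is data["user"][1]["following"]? 354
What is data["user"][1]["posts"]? 362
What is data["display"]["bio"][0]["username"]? "user_882"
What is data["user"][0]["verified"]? False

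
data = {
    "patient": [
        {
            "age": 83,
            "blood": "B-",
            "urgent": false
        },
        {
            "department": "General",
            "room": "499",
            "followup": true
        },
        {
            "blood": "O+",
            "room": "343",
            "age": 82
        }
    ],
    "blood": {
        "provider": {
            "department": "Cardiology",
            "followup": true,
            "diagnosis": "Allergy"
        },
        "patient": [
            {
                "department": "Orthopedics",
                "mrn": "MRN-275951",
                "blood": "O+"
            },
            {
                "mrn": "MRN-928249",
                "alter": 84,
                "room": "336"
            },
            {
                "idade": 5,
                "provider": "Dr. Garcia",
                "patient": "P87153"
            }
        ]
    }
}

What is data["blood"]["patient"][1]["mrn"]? "MRN-928249"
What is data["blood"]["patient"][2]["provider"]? "Dr. Garcia"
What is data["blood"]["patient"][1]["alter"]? 84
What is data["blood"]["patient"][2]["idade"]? 5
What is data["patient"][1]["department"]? "General"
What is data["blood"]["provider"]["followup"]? True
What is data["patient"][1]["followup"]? True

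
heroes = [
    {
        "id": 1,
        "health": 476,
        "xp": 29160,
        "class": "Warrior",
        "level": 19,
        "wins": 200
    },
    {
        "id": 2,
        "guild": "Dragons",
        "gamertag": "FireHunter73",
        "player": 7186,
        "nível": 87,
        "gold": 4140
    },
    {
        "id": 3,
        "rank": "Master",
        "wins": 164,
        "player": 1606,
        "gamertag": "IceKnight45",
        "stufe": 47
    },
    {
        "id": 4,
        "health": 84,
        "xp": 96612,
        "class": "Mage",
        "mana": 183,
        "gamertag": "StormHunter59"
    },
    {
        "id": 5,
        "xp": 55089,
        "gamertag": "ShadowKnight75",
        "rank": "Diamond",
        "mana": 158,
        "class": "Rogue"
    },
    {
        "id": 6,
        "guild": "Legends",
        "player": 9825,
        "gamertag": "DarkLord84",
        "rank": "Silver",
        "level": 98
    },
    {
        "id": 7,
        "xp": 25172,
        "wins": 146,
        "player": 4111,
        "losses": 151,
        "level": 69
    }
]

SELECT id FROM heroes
[1, 2, 3, 4, 5, 6, 7]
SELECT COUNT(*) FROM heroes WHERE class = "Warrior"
1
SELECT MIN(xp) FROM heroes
25172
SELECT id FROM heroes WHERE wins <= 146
[7]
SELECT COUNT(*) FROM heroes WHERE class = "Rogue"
1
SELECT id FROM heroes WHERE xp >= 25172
[1, 4, 5, 7]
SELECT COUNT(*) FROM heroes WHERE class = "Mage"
1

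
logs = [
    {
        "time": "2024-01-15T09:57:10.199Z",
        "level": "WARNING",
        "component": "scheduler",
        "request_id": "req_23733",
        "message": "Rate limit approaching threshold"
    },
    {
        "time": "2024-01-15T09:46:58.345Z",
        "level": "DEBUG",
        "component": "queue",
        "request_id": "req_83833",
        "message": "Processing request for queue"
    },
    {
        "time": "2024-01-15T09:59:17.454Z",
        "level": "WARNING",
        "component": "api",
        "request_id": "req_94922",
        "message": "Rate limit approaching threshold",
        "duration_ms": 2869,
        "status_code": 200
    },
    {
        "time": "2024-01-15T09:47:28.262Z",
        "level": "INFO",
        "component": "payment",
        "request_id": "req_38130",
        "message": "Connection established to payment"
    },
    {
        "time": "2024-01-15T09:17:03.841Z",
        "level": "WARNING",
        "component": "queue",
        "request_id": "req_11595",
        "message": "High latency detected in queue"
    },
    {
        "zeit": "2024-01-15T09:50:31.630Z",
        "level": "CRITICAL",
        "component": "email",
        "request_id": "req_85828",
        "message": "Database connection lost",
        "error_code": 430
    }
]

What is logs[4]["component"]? "queue"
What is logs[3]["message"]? "Connection established to payment"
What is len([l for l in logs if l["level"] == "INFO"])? 1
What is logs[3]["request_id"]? "req_38130"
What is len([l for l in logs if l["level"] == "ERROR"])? 0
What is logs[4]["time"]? "2024-01-15T09:17:03.841Z"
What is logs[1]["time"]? "2024-01-15T09:46:58.345Z"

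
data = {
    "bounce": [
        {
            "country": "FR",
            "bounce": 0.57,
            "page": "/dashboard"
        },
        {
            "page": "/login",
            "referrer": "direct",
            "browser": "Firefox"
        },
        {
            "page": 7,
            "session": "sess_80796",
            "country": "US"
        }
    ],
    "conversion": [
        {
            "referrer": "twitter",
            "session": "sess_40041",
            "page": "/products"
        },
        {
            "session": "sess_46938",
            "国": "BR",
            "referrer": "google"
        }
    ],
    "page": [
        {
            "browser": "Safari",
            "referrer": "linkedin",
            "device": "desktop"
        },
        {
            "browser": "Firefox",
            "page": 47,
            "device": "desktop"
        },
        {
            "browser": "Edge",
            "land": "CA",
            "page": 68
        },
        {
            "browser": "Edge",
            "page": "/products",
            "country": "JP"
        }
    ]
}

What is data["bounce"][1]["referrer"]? "direct"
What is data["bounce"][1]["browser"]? "Firefox"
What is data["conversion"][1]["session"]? "sess_46938"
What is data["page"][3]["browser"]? "Edge"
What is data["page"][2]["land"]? "CA"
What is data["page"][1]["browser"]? "Firefox"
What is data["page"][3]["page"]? "/products"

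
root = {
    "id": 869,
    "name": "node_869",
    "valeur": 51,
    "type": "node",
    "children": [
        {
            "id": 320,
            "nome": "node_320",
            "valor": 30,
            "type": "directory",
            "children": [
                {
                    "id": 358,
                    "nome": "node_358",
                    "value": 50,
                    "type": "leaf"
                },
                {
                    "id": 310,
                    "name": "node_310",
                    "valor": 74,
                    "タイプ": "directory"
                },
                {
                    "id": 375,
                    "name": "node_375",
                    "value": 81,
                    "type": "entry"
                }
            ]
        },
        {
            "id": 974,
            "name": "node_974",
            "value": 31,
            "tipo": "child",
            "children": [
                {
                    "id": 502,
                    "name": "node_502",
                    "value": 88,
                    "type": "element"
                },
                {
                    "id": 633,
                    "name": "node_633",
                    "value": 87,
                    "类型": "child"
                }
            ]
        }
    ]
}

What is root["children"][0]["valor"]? 30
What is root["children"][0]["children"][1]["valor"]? 74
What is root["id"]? 869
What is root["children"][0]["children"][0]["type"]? "leaf"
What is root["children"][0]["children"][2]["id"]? 375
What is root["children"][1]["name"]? "node_974"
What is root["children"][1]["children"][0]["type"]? "element"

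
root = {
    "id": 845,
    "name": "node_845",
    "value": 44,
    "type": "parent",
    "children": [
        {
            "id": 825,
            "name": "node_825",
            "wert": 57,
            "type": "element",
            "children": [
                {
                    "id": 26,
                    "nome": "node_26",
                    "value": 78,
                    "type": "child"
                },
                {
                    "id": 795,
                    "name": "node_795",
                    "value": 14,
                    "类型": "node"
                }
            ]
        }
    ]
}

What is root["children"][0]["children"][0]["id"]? 26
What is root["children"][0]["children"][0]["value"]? 78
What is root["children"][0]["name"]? "node_825"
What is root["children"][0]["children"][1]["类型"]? "node"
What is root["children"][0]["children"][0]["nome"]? "node_26"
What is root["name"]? "node_845"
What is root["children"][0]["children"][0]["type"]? "child"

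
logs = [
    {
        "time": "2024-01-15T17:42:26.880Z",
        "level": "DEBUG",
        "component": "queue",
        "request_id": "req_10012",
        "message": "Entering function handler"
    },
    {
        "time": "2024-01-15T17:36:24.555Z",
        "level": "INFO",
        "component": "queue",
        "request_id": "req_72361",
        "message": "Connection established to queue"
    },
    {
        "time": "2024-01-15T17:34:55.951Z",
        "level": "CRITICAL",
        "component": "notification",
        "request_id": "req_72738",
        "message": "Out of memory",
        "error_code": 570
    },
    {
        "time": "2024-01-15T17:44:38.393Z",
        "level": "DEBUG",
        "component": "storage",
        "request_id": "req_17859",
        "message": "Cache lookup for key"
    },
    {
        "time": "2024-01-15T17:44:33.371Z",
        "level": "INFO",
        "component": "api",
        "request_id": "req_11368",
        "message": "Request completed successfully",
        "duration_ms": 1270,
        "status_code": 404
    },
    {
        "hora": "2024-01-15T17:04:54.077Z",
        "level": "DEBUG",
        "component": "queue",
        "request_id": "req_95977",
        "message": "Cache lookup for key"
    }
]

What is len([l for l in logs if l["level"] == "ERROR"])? 0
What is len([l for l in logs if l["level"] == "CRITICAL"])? 1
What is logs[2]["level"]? "CRITICAL"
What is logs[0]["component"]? "queue"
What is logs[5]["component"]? "queue"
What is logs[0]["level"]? "DEBUG"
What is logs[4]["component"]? "api"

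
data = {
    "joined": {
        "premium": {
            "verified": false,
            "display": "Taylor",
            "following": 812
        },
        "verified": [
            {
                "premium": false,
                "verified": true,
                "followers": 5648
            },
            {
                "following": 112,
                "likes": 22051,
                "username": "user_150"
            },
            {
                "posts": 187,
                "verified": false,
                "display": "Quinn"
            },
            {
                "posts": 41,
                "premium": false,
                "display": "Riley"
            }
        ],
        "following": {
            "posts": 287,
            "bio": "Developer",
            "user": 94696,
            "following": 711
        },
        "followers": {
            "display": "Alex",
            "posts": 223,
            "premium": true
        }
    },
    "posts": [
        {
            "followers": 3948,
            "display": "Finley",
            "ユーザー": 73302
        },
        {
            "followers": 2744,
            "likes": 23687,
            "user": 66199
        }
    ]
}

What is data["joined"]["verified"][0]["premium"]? False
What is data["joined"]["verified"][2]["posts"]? 187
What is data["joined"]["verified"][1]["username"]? "user_150"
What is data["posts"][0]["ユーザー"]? 73302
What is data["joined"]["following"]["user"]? 94696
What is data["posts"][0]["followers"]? 3948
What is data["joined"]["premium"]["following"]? 812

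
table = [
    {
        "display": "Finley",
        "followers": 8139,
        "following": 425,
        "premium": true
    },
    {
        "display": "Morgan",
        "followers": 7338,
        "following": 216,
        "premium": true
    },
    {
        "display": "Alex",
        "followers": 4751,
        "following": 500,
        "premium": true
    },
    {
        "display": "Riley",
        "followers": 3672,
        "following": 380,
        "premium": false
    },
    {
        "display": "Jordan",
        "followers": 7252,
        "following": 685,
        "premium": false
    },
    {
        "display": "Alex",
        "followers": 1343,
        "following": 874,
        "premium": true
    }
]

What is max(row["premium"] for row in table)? True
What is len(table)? 6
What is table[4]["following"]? 685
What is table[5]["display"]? "Alex"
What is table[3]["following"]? 380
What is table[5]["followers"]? 1343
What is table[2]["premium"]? True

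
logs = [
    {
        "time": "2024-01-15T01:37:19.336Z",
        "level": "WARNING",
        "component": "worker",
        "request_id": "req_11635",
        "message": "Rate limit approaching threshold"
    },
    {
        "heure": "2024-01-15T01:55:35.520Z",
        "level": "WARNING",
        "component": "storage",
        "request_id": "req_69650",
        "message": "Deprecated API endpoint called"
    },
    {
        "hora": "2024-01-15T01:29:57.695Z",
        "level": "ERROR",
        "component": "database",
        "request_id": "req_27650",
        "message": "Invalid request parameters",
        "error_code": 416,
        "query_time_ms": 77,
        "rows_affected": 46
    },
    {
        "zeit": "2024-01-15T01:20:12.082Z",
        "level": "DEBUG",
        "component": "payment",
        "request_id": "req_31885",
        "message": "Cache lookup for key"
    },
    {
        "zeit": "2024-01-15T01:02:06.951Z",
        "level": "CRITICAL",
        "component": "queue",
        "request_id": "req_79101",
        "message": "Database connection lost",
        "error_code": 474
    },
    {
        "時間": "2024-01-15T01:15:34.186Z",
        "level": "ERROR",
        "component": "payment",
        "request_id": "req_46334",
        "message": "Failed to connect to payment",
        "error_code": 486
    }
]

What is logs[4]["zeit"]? "2024-01-15T01:02:06.951Z"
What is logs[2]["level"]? "ERROR"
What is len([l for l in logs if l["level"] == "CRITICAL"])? 1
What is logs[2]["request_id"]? "req_27650"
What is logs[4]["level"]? "CRITICAL"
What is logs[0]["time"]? "2024-01-15T01:37:19.336Z"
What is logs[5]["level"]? "ERROR"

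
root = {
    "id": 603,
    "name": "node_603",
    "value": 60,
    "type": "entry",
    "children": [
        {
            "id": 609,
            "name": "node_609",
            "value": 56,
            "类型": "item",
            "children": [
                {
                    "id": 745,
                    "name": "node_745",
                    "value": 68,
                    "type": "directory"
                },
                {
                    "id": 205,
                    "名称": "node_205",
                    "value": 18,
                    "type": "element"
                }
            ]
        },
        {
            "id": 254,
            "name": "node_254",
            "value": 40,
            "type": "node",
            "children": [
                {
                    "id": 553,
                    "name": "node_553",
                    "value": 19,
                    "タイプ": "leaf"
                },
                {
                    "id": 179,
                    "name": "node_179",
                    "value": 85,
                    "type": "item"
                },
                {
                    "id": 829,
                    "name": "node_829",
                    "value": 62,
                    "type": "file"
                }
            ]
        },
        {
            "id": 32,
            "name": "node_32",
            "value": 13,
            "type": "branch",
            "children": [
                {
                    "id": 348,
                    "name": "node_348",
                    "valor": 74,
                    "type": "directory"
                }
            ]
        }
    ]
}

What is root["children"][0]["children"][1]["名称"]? "node_205"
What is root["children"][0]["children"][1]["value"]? 18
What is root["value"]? 60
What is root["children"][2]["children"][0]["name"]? "node_348"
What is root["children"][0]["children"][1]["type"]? "element"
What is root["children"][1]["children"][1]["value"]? 85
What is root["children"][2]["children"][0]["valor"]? 74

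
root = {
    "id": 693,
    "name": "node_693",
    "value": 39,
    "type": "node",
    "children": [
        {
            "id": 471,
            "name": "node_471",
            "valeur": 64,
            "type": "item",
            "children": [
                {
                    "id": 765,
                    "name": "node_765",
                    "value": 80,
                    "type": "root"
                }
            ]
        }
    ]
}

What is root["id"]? 693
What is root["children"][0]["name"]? "node_471"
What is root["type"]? "node"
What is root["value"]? 39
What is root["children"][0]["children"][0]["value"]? 80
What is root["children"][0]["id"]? 471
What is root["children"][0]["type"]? "item"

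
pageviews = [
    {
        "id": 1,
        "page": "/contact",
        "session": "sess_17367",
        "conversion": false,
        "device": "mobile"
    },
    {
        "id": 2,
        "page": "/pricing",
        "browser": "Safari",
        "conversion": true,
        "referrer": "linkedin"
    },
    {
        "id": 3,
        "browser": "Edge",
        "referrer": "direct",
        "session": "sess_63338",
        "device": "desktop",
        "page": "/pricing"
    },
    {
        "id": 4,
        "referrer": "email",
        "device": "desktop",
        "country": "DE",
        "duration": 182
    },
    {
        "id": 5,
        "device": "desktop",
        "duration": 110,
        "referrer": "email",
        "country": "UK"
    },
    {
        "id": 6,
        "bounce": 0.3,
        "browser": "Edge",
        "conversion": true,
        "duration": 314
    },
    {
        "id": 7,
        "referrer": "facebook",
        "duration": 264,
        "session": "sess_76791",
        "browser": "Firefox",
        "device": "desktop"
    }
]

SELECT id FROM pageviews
[1, 2, 3, 4, 5, 6, 7]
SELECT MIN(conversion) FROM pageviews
False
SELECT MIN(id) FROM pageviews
1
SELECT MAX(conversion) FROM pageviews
True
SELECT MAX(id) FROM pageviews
7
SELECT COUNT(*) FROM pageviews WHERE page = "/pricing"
2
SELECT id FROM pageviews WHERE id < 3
[1, 2]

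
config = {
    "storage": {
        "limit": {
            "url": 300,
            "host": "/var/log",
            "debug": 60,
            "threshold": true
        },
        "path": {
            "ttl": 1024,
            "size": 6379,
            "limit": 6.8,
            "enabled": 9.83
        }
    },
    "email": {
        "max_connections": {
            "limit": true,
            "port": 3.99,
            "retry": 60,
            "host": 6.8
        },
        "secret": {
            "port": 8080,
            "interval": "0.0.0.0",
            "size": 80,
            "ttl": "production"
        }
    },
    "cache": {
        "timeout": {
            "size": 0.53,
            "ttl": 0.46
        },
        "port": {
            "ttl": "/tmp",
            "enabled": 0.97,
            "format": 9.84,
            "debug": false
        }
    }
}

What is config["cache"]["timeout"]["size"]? 0.53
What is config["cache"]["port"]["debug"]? False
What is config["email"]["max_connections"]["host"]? 6.8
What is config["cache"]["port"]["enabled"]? 0.97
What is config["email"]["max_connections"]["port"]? 3.99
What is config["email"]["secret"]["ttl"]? "production"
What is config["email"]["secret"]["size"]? 80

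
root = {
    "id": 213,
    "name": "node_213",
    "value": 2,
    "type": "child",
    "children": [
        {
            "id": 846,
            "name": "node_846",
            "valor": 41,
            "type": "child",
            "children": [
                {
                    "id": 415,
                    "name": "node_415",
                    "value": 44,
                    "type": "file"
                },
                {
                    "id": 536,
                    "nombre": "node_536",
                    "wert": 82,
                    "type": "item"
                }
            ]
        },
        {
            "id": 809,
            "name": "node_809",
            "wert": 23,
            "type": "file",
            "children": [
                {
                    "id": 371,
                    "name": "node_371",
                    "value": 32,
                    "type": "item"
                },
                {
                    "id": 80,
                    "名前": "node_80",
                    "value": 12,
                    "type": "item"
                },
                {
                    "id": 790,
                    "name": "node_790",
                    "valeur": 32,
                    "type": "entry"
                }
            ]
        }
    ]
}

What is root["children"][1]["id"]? 809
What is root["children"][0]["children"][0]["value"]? 44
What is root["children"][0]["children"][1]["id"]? 536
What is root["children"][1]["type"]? "file"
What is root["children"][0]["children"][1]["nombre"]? "node_536"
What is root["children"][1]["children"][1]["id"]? 80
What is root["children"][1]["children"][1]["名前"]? "node_80"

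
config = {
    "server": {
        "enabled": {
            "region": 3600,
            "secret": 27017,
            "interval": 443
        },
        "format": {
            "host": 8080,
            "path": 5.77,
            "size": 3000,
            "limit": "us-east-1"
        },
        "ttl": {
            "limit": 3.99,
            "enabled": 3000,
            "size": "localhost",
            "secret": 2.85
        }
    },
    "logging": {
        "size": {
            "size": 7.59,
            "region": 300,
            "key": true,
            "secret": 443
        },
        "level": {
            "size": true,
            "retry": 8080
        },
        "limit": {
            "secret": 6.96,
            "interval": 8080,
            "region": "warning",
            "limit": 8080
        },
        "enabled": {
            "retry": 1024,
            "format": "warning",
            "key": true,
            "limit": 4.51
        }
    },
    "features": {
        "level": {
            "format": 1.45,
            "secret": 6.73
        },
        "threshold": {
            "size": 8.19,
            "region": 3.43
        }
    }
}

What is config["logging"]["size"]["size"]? 7.59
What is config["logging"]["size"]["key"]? True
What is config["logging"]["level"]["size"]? True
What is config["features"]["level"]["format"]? 1.45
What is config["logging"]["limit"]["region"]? "warning"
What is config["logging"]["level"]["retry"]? 8080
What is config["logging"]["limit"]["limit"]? 8080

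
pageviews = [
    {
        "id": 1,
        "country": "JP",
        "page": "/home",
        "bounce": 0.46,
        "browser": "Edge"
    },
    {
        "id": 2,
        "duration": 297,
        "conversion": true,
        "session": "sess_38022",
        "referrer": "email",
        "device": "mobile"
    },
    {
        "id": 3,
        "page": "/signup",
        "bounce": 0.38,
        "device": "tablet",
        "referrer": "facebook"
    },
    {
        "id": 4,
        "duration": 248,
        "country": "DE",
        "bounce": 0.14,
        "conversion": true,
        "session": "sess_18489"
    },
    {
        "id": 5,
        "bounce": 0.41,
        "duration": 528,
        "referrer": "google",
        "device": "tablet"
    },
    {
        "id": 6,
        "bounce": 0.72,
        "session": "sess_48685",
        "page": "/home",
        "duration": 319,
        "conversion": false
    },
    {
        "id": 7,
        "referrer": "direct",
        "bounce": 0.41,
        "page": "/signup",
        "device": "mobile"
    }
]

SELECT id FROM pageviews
[1, 2, 3, 4, 5, 6, 7]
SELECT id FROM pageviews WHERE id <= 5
[1, 2, 3, 4, 5]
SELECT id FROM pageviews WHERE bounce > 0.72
[]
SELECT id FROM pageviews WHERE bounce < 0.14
[]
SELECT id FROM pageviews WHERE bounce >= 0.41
[1, 5, 6, 7]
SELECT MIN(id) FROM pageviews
1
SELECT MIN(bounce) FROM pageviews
0.14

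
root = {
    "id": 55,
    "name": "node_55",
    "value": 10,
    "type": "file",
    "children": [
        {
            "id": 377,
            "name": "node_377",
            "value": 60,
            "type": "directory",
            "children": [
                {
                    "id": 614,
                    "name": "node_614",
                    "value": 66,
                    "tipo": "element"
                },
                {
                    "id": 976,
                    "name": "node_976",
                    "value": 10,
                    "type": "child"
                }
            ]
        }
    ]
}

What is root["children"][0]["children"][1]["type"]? "child"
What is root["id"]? 55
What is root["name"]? "node_55"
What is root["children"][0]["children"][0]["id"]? 614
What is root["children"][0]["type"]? "directory"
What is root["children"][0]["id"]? 377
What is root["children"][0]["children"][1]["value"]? 10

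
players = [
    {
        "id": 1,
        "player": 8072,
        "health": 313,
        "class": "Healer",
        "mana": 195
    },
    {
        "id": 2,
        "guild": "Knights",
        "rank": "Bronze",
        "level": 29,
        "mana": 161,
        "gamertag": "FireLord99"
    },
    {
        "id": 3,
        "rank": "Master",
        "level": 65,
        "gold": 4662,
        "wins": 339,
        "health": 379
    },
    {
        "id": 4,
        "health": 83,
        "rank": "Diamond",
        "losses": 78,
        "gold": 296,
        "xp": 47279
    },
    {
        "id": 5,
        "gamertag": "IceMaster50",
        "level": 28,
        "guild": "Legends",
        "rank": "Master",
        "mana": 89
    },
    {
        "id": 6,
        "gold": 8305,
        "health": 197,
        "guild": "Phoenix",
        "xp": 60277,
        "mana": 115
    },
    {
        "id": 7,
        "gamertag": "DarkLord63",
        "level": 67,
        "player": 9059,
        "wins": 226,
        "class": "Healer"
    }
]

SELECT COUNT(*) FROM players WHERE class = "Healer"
2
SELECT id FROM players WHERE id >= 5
[5, 6, 7]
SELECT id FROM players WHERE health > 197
[1, 3]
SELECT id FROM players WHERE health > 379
[]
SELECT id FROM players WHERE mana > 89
[1, 2, 6]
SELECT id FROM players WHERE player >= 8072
[1, 7]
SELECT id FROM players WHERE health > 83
[1, 3, 6]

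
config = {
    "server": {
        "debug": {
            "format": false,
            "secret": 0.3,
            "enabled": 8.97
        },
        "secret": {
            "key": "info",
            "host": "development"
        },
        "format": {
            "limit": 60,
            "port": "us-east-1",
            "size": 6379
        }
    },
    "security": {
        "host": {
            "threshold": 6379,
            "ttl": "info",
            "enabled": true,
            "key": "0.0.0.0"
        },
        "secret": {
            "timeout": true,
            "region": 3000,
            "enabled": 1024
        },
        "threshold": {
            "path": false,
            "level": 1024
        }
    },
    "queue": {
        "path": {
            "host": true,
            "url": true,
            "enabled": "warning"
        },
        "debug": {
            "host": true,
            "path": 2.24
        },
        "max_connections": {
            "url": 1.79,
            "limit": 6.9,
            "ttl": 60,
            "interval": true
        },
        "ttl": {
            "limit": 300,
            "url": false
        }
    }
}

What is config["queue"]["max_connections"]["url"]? 1.79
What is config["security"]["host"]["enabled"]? True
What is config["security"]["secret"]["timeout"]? True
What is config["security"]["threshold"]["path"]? False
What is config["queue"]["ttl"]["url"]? False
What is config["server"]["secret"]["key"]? "info"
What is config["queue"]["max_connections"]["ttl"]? 60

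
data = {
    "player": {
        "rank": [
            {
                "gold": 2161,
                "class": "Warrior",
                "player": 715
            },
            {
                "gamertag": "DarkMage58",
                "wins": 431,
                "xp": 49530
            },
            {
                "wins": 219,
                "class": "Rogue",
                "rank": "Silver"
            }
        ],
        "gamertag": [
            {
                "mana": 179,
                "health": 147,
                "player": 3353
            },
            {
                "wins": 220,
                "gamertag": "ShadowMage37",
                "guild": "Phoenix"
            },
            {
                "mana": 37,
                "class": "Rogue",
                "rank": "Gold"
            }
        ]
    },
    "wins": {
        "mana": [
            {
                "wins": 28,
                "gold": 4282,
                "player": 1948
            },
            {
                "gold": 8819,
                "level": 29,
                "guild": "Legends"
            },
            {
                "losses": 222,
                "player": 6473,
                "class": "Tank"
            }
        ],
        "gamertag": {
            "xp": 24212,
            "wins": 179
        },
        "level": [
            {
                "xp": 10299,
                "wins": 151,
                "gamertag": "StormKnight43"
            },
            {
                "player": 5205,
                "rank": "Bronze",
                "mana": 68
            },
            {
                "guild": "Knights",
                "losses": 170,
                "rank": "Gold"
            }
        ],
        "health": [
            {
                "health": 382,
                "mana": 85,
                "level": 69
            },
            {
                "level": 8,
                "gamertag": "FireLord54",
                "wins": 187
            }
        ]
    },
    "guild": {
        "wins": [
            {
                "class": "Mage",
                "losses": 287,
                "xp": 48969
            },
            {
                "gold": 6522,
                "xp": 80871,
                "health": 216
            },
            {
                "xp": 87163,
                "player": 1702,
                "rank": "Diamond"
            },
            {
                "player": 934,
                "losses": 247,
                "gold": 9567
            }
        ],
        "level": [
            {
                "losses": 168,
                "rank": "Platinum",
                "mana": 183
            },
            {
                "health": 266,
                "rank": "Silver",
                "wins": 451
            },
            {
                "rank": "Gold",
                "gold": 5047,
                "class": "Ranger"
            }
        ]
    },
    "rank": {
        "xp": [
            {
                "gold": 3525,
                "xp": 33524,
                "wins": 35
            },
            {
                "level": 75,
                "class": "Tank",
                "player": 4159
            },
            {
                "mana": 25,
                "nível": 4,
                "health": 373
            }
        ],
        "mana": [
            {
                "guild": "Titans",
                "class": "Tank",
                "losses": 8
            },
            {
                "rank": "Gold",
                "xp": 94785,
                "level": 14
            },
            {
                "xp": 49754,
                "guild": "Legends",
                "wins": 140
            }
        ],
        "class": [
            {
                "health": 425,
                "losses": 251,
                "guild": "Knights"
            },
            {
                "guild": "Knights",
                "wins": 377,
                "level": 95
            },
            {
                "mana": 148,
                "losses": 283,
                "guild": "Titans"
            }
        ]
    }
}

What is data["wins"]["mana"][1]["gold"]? 8819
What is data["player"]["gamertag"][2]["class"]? "Rogue"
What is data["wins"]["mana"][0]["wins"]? 28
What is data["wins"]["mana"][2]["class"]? "Tank"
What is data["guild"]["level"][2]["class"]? "Ranger"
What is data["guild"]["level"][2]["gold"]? 5047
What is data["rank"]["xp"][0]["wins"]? 35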